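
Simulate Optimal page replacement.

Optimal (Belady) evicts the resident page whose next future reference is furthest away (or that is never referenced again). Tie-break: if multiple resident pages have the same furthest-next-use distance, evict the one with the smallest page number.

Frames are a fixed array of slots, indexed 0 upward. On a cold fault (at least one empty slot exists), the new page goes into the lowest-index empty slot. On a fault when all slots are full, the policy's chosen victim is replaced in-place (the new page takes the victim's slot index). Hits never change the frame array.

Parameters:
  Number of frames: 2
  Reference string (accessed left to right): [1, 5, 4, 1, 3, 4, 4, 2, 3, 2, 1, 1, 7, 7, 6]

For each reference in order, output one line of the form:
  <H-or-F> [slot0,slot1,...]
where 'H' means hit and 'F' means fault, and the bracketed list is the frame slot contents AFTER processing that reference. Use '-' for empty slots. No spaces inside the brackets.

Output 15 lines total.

F [1,-]
F [1,5]
F [1,4]
H [1,4]
F [3,4]
H [3,4]
H [3,4]
F [3,2]
H [3,2]
H [3,2]
F [3,1]
H [3,1]
F [3,7]
H [3,7]
F [6,7]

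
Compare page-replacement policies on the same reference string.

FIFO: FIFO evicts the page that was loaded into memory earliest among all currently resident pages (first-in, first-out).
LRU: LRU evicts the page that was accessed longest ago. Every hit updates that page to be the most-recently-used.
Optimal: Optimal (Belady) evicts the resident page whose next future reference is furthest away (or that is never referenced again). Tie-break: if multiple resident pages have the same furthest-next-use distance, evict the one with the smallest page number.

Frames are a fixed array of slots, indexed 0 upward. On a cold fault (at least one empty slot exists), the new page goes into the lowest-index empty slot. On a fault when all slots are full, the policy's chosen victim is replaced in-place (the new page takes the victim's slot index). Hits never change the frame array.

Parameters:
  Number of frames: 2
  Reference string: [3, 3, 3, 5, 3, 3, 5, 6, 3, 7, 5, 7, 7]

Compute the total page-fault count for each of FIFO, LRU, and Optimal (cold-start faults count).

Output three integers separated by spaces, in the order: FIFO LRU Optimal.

Answer: 6 6 5

Derivation:
--- FIFO ---
  step 0: ref 3 -> FAULT, frames=[3,-] (faults so far: 1)
  step 1: ref 3 -> HIT, frames=[3,-] (faults so far: 1)
  step 2: ref 3 -> HIT, frames=[3,-] (faults so far: 1)
  step 3: ref 5 -> FAULT, frames=[3,5] (faults so far: 2)
  step 4: ref 3 -> HIT, frames=[3,5] (faults so far: 2)
  step 5: ref 3 -> HIT, frames=[3,5] (faults so far: 2)
  step 6: ref 5 -> HIT, frames=[3,5] (faults so far: 2)
  step 7: ref 6 -> FAULT, evict 3, frames=[6,5] (faults so far: 3)
  step 8: ref 3 -> FAULT, evict 5, frames=[6,3] (faults so far: 4)
  step 9: ref 7 -> FAULT, evict 6, frames=[7,3] (faults so far: 5)
  step 10: ref 5 -> FAULT, evict 3, frames=[7,5] (faults so far: 6)
  step 11: ref 7 -> HIT, frames=[7,5] (faults so far: 6)
  step 12: ref 7 -> HIT, frames=[7,5] (faults so far: 6)
  FIFO total faults: 6
--- LRU ---
  step 0: ref 3 -> FAULT, frames=[3,-] (faults so far: 1)
  step 1: ref 3 -> HIT, frames=[3,-] (faults so far: 1)
  step 2: ref 3 -> HIT, frames=[3,-] (faults so far: 1)
  step 3: ref 5 -> FAULT, frames=[3,5] (faults so far: 2)
  step 4: ref 3 -> HIT, frames=[3,5] (faults so far: 2)
  step 5: ref 3 -> HIT, frames=[3,5] (faults so far: 2)
  step 6: ref 5 -> HIT, frames=[3,5] (faults so far: 2)
  step 7: ref 6 -> FAULT, evict 3, frames=[6,5] (faults so far: 3)
  step 8: ref 3 -> FAULT, evict 5, frames=[6,3] (faults so far: 4)
  step 9: ref 7 -> FAULT, evict 6, frames=[7,3] (faults so far: 5)
  step 10: ref 5 -> FAULT, evict 3, frames=[7,5] (faults so far: 6)
  step 11: ref 7 -> HIT, frames=[7,5] (faults so far: 6)
  step 12: ref 7 -> HIT, frames=[7,5] (faults so far: 6)
  LRU total faults: 6
--- Optimal ---
  step 0: ref 3 -> FAULT, frames=[3,-] (faults so far: 1)
  step 1: ref 3 -> HIT, frames=[3,-] (faults so far: 1)
  step 2: ref 3 -> HIT, frames=[3,-] (faults so far: 1)
  step 3: ref 5 -> FAULT, frames=[3,5] (faults so far: 2)
  step 4: ref 3 -> HIT, frames=[3,5] (faults so far: 2)
  step 5: ref 3 -> HIT, frames=[3,5] (faults so far: 2)
  step 6: ref 5 -> HIT, frames=[3,5] (faults so far: 2)
  step 7: ref 6 -> FAULT, evict 5, frames=[3,6] (faults so far: 3)
  step 8: ref 3 -> HIT, frames=[3,6] (faults so far: 3)
  step 9: ref 7 -> FAULT, evict 3, frames=[7,6] (faults so far: 4)
  step 10: ref 5 -> FAULT, evict 6, frames=[7,5] (faults so far: 5)
  step 11: ref 7 -> HIT, frames=[7,5] (faults so far: 5)
  step 12: ref 7 -> HIT, frames=[7,5] (faults so far: 5)
  Optimal total faults: 5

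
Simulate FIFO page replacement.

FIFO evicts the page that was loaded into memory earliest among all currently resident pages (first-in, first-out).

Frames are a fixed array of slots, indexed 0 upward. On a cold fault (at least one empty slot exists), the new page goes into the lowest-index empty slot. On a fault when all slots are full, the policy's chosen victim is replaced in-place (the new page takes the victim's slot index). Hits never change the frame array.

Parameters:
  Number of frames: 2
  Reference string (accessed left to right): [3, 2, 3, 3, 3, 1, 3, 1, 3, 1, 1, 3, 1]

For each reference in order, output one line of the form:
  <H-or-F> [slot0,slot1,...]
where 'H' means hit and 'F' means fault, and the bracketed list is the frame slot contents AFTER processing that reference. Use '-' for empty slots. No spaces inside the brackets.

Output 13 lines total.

F [3,-]
F [3,2]
H [3,2]
H [3,2]
H [3,2]
F [1,2]
F [1,3]
H [1,3]
H [1,3]
H [1,3]
H [1,3]
H [1,3]
H [1,3]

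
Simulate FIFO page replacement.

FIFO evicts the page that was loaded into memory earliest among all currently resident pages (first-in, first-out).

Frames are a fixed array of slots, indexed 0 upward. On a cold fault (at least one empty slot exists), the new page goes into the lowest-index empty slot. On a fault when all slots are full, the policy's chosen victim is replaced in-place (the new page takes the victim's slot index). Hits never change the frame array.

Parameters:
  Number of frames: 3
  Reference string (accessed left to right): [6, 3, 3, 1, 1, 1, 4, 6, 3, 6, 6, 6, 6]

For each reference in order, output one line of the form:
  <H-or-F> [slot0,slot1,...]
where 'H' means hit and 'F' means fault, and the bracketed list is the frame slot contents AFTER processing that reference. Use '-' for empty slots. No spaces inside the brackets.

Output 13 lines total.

F [6,-,-]
F [6,3,-]
H [6,3,-]
F [6,3,1]
H [6,3,1]
H [6,3,1]
F [4,3,1]
F [4,6,1]
F [4,6,3]
H [4,6,3]
H [4,6,3]
H [4,6,3]
H [4,6,3]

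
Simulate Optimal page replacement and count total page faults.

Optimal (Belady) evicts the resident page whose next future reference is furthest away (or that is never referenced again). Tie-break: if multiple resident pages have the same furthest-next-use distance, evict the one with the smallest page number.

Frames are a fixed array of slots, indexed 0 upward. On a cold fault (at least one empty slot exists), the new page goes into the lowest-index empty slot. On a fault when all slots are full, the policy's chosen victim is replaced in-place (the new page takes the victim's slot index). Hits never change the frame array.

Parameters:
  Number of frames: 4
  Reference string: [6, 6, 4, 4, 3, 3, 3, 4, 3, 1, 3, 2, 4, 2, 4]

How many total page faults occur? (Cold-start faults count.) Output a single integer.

Step 0: ref 6 → FAULT, frames=[6,-,-,-]
Step 1: ref 6 → HIT, frames=[6,-,-,-]
Step 2: ref 4 → FAULT, frames=[6,4,-,-]
Step 3: ref 4 → HIT, frames=[6,4,-,-]
Step 4: ref 3 → FAULT, frames=[6,4,3,-]
Step 5: ref 3 → HIT, frames=[6,4,3,-]
Step 6: ref 3 → HIT, frames=[6,4,3,-]
Step 7: ref 4 → HIT, frames=[6,4,3,-]
Step 8: ref 3 → HIT, frames=[6,4,3,-]
Step 9: ref 1 → FAULT, frames=[6,4,3,1]
Step 10: ref 3 → HIT, frames=[6,4,3,1]
Step 11: ref 2 → FAULT (evict 1), frames=[6,4,3,2]
Step 12: ref 4 → HIT, frames=[6,4,3,2]
Step 13: ref 2 → HIT, frames=[6,4,3,2]
Step 14: ref 4 → HIT, frames=[6,4,3,2]
Total faults: 5

Answer: 5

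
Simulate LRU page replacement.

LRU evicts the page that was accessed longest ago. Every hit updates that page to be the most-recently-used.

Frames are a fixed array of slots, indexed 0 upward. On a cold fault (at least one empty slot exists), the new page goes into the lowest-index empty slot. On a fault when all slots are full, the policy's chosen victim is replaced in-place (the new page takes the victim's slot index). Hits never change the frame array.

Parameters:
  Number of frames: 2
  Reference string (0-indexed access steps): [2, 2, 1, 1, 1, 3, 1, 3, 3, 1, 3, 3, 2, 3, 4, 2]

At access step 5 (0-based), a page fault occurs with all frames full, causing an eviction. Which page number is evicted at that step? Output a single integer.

Answer: 2

Derivation:
Step 0: ref 2 -> FAULT, frames=[2,-]
Step 1: ref 2 -> HIT, frames=[2,-]
Step 2: ref 1 -> FAULT, frames=[2,1]
Step 3: ref 1 -> HIT, frames=[2,1]
Step 4: ref 1 -> HIT, frames=[2,1]
Step 5: ref 3 -> FAULT, evict 2, frames=[3,1]
At step 5: evicted page 2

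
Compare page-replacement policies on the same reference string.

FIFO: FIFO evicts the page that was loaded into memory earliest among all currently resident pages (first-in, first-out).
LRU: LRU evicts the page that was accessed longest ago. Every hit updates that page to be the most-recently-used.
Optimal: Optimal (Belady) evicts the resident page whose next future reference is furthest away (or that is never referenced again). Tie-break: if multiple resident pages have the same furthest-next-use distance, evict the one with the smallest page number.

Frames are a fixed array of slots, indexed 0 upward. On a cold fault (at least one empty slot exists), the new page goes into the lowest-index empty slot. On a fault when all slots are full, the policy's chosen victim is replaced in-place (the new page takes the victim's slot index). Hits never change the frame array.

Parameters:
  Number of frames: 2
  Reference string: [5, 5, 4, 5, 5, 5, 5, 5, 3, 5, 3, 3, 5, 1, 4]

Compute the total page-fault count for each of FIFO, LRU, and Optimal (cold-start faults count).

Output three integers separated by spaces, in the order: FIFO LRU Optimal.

Answer: 6 5 5

Derivation:
--- FIFO ---
  step 0: ref 5 -> FAULT, frames=[5,-] (faults so far: 1)
  step 1: ref 5 -> HIT, frames=[5,-] (faults so far: 1)
  step 2: ref 4 -> FAULT, frames=[5,4] (faults so far: 2)
  step 3: ref 5 -> HIT, frames=[5,4] (faults so far: 2)
  step 4: ref 5 -> HIT, frames=[5,4] (faults so far: 2)
  step 5: ref 5 -> HIT, frames=[5,4] (faults so far: 2)
  step 6: ref 5 -> HIT, frames=[5,4] (faults so far: 2)
  step 7: ref 5 -> HIT, frames=[5,4] (faults so far: 2)
  step 8: ref 3 -> FAULT, evict 5, frames=[3,4] (faults so far: 3)
  step 9: ref 5 -> FAULT, evict 4, frames=[3,5] (faults so far: 4)
  step 10: ref 3 -> HIT, frames=[3,5] (faults so far: 4)
  step 11: ref 3 -> HIT, frames=[3,5] (faults so far: 4)
  step 12: ref 5 -> HIT, frames=[3,5] (faults so far: 4)
  step 13: ref 1 -> FAULT, evict 3, frames=[1,5] (faults so far: 5)
  step 14: ref 4 -> FAULT, evict 5, frames=[1,4] (faults so far: 6)
  FIFO total faults: 6
--- LRU ---
  step 0: ref 5 -> FAULT, frames=[5,-] (faults so far: 1)
  step 1: ref 5 -> HIT, frames=[5,-] (faults so far: 1)
  step 2: ref 4 -> FAULT, frames=[5,4] (faults so far: 2)
  step 3: ref 5 -> HIT, frames=[5,4] (faults so far: 2)
  step 4: ref 5 -> HIT, frames=[5,4] (faults so far: 2)
  step 5: ref 5 -> HIT, frames=[5,4] (faults so far: 2)
  step 6: ref 5 -> HIT, frames=[5,4] (faults so far: 2)
  step 7: ref 5 -> HIT, frames=[5,4] (faults so far: 2)
  step 8: ref 3 -> FAULT, evict 4, frames=[5,3] (faults so far: 3)
  step 9: ref 5 -> HIT, frames=[5,3] (faults so far: 3)
  step 10: ref 3 -> HIT, frames=[5,3] (faults so far: 3)
  step 11: ref 3 -> HIT, frames=[5,3] (faults so far: 3)
  step 12: ref 5 -> HIT, frames=[5,3] (faults so far: 3)
  step 13: ref 1 -> FAULT, evict 3, frames=[5,1] (faults so far: 4)
  step 14: ref 4 -> FAULT, evict 5, frames=[4,1] (faults so far: 5)
  LRU total faults: 5
--- Optimal ---
  step 0: ref 5 -> FAULT, frames=[5,-] (faults so far: 1)
  step 1: ref 5 -> HIT, frames=[5,-] (faults so far: 1)
  step 2: ref 4 -> FAULT, frames=[5,4] (faults so far: 2)
  step 3: ref 5 -> HIT, frames=[5,4] (faults so far: 2)
  step 4: ref 5 -> HIT, frames=[5,4] (faults so far: 2)
  step 5: ref 5 -> HIT, frames=[5,4] (faults so far: 2)
  step 6: ref 5 -> HIT, frames=[5,4] (faults so far: 2)
  step 7: ref 5 -> HIT, frames=[5,4] (faults so far: 2)
  step 8: ref 3 -> FAULT, evict 4, frames=[5,3] (faults so far: 3)
  step 9: ref 5 -> HIT, frames=[5,3] (faults so far: 3)
  step 10: ref 3 -> HIT, frames=[5,3] (faults so far: 3)
  step 11: ref 3 -> HIT, frames=[5,3] (faults so far: 3)
  step 12: ref 5 -> HIT, frames=[5,3] (faults so far: 3)
  step 13: ref 1 -> FAULT, evict 3, frames=[5,1] (faults so far: 4)
  step 14: ref 4 -> FAULT, evict 1, frames=[5,4] (faults so far: 5)
  Optimal total faults: 5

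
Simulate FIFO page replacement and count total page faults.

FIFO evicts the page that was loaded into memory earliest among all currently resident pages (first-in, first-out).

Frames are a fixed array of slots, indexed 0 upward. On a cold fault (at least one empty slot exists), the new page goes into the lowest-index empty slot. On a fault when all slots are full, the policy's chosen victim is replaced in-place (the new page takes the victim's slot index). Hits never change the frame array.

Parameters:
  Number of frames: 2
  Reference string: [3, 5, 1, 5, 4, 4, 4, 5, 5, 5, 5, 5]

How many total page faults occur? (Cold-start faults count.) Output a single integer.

Step 0: ref 3 → FAULT, frames=[3,-]
Step 1: ref 5 → FAULT, frames=[3,5]
Step 2: ref 1 → FAULT (evict 3), frames=[1,5]
Step 3: ref 5 → HIT, frames=[1,5]
Step 4: ref 4 → FAULT (evict 5), frames=[1,4]
Step 5: ref 4 → HIT, frames=[1,4]
Step 6: ref 4 → HIT, frames=[1,4]
Step 7: ref 5 → FAULT (evict 1), frames=[5,4]
Step 8: ref 5 → HIT, frames=[5,4]
Step 9: ref 5 → HIT, frames=[5,4]
Step 10: ref 5 → HIT, frames=[5,4]
Step 11: ref 5 → HIT, frames=[5,4]
Total faults: 5

Answer: 5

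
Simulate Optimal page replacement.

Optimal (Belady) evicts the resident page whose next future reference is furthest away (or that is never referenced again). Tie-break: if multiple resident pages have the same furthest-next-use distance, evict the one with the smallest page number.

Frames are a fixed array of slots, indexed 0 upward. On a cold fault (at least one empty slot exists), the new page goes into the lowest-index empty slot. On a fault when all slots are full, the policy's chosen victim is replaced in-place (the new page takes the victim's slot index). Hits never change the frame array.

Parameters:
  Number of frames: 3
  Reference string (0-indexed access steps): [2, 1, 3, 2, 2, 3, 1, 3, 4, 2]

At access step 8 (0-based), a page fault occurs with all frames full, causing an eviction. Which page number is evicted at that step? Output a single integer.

Answer: 1

Derivation:
Step 0: ref 2 -> FAULT, frames=[2,-,-]
Step 1: ref 1 -> FAULT, frames=[2,1,-]
Step 2: ref 3 -> FAULT, frames=[2,1,3]
Step 3: ref 2 -> HIT, frames=[2,1,3]
Step 4: ref 2 -> HIT, frames=[2,1,3]
Step 5: ref 3 -> HIT, frames=[2,1,3]
Step 6: ref 1 -> HIT, frames=[2,1,3]
Step 7: ref 3 -> HIT, frames=[2,1,3]
Step 8: ref 4 -> FAULT, evict 1, frames=[2,4,3]
At step 8: evicted page 1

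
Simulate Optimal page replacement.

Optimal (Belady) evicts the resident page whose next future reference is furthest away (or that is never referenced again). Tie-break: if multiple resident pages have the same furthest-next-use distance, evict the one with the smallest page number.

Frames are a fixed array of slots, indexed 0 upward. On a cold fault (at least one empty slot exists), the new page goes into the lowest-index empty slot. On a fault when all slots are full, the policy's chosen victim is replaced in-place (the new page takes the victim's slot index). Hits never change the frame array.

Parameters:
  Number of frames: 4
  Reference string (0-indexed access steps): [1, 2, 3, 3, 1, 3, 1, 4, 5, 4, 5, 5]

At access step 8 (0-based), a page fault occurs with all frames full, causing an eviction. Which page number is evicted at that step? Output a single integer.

Answer: 1

Derivation:
Step 0: ref 1 -> FAULT, frames=[1,-,-,-]
Step 1: ref 2 -> FAULT, frames=[1,2,-,-]
Step 2: ref 3 -> FAULT, frames=[1,2,3,-]
Step 3: ref 3 -> HIT, frames=[1,2,3,-]
Step 4: ref 1 -> HIT, frames=[1,2,3,-]
Step 5: ref 3 -> HIT, frames=[1,2,3,-]
Step 6: ref 1 -> HIT, frames=[1,2,3,-]
Step 7: ref 4 -> FAULT, frames=[1,2,3,4]
Step 8: ref 5 -> FAULT, evict 1, frames=[5,2,3,4]
At step 8: evicted page 1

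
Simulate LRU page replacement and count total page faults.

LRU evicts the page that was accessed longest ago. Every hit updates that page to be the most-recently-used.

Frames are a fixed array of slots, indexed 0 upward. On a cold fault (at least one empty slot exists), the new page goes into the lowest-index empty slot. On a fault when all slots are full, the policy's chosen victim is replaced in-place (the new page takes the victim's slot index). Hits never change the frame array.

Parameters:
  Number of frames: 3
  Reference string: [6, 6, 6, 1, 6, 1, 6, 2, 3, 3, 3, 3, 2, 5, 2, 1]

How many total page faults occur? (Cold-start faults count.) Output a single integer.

Step 0: ref 6 → FAULT, frames=[6,-,-]
Step 1: ref 6 → HIT, frames=[6,-,-]
Step 2: ref 6 → HIT, frames=[6,-,-]
Step 3: ref 1 → FAULT, frames=[6,1,-]
Step 4: ref 6 → HIT, frames=[6,1,-]
Step 5: ref 1 → HIT, frames=[6,1,-]
Step 6: ref 6 → HIT, frames=[6,1,-]
Step 7: ref 2 → FAULT, frames=[6,1,2]
Step 8: ref 3 → FAULT (evict 1), frames=[6,3,2]
Step 9: ref 3 → HIT, frames=[6,3,2]
Step 10: ref 3 → HIT, frames=[6,3,2]
Step 11: ref 3 → HIT, frames=[6,3,2]
Step 12: ref 2 → HIT, frames=[6,3,2]
Step 13: ref 5 → FAULT (evict 6), frames=[5,3,2]
Step 14: ref 2 → HIT, frames=[5,3,2]
Step 15: ref 1 → FAULT (evict 3), frames=[5,1,2]
Total faults: 6

Answer: 6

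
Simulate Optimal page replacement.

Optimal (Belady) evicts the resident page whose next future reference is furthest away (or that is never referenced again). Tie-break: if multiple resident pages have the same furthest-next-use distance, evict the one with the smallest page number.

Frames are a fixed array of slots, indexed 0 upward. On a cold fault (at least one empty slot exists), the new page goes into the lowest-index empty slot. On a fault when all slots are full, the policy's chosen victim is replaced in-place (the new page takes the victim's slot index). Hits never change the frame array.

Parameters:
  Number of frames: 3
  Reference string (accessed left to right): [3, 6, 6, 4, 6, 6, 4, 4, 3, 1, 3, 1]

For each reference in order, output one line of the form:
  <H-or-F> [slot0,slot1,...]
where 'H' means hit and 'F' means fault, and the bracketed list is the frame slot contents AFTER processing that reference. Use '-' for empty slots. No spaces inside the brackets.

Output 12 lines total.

F [3,-,-]
F [3,6,-]
H [3,6,-]
F [3,6,4]
H [3,6,4]
H [3,6,4]
H [3,6,4]
H [3,6,4]
H [3,6,4]
F [3,6,1]
H [3,6,1]
H [3,6,1]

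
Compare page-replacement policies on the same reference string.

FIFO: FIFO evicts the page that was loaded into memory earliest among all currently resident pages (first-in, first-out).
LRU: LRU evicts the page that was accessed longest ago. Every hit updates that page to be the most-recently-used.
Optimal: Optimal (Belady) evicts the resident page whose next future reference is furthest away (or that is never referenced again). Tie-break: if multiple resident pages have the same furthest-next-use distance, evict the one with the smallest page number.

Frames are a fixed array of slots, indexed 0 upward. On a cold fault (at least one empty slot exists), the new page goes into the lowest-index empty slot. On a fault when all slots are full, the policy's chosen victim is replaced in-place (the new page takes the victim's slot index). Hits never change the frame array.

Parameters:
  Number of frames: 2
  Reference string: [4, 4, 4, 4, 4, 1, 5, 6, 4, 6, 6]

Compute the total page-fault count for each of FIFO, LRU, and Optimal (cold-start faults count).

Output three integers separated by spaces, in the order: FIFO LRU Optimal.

--- FIFO ---
  step 0: ref 4 -> FAULT, frames=[4,-] (faults so far: 1)
  step 1: ref 4 -> HIT, frames=[4,-] (faults so far: 1)
  step 2: ref 4 -> HIT, frames=[4,-] (faults so far: 1)
  step 3: ref 4 -> HIT, frames=[4,-] (faults so far: 1)
  step 4: ref 4 -> HIT, frames=[4,-] (faults so far: 1)
  step 5: ref 1 -> FAULT, frames=[4,1] (faults so far: 2)
  step 6: ref 5 -> FAULT, evict 4, frames=[5,1] (faults so far: 3)
  step 7: ref 6 -> FAULT, evict 1, frames=[5,6] (faults so far: 4)
  step 8: ref 4 -> FAULT, evict 5, frames=[4,6] (faults so far: 5)
  step 9: ref 6 -> HIT, frames=[4,6] (faults so far: 5)
  step 10: ref 6 -> HIT, frames=[4,6] (faults so far: 5)
  FIFO total faults: 5
--- LRU ---
  step 0: ref 4 -> FAULT, frames=[4,-] (faults so far: 1)
  step 1: ref 4 -> HIT, frames=[4,-] (faults so far: 1)
  step 2: ref 4 -> HIT, frames=[4,-] (faults so far: 1)
  step 3: ref 4 -> HIT, frames=[4,-] (faults so far: 1)
  step 4: ref 4 -> HIT, frames=[4,-] (faults so far: 1)
  step 5: ref 1 -> FAULT, frames=[4,1] (faults so far: 2)
  step 6: ref 5 -> FAULT, evict 4, frames=[5,1] (faults so far: 3)
  step 7: ref 6 -> FAULT, evict 1, frames=[5,6] (faults so far: 4)
  step 8: ref 4 -> FAULT, evict 5, frames=[4,6] (faults so far: 5)
  step 9: ref 6 -> HIT, frames=[4,6] (faults so far: 5)
  step 10: ref 6 -> HIT, frames=[4,6] (faults so far: 5)
  LRU total faults: 5
--- Optimal ---
  step 0: ref 4 -> FAULT, frames=[4,-] (faults so far: 1)
  step 1: ref 4 -> HIT, frames=[4,-] (faults so far: 1)
  step 2: ref 4 -> HIT, frames=[4,-] (faults so far: 1)
  step 3: ref 4 -> HIT, frames=[4,-] (faults so far: 1)
  step 4: ref 4 -> HIT, frames=[4,-] (faults so far: 1)
  step 5: ref 1 -> FAULT, frames=[4,1] (faults so far: 2)
  step 6: ref 5 -> FAULT, evict 1, frames=[4,5] (faults so far: 3)
  step 7: ref 6 -> FAULT, evict 5, frames=[4,6] (faults so far: 4)
  step 8: ref 4 -> HIT, frames=[4,6] (faults so far: 4)
  step 9: ref 6 -> HIT, frames=[4,6] (faults so far: 4)
  step 10: ref 6 -> HIT, frames=[4,6] (faults so far: 4)
  Optimal total faults: 4

Answer: 5 5 4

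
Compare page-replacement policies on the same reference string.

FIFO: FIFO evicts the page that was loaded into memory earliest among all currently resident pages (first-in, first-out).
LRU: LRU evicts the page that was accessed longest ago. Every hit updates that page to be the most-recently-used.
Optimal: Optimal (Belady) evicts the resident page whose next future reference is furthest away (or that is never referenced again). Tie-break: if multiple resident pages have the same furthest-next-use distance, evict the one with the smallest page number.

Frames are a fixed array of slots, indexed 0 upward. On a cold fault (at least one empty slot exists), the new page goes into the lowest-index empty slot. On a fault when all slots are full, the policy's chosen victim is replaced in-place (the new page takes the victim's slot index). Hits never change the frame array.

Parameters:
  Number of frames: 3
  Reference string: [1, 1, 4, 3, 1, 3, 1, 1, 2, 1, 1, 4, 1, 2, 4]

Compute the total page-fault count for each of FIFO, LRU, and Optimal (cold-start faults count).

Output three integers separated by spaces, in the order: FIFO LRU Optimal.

--- FIFO ---
  step 0: ref 1 -> FAULT, frames=[1,-,-] (faults so far: 1)
  step 1: ref 1 -> HIT, frames=[1,-,-] (faults so far: 1)
  step 2: ref 4 -> FAULT, frames=[1,4,-] (faults so far: 2)
  step 3: ref 3 -> FAULT, frames=[1,4,3] (faults so far: 3)
  step 4: ref 1 -> HIT, frames=[1,4,3] (faults so far: 3)
  step 5: ref 3 -> HIT, frames=[1,4,3] (faults so far: 3)
  step 6: ref 1 -> HIT, frames=[1,4,3] (faults so far: 3)
  step 7: ref 1 -> HIT, frames=[1,4,3] (faults so far: 3)
  step 8: ref 2 -> FAULT, evict 1, frames=[2,4,3] (faults so far: 4)
  step 9: ref 1 -> FAULT, evict 4, frames=[2,1,3] (faults so far: 5)
  step 10: ref 1 -> HIT, frames=[2,1,3] (faults so far: 5)
  step 11: ref 4 -> FAULT, evict 3, frames=[2,1,4] (faults so far: 6)
  step 12: ref 1 -> HIT, frames=[2,1,4] (faults so far: 6)
  step 13: ref 2 -> HIT, frames=[2,1,4] (faults so far: 6)
  step 14: ref 4 -> HIT, frames=[2,1,4] (faults so far: 6)
  FIFO total faults: 6
--- LRU ---
  step 0: ref 1 -> FAULT, frames=[1,-,-] (faults so far: 1)
  step 1: ref 1 -> HIT, frames=[1,-,-] (faults so far: 1)
  step 2: ref 4 -> FAULT, frames=[1,4,-] (faults so far: 2)
  step 3: ref 3 -> FAULT, frames=[1,4,3] (faults so far: 3)
  step 4: ref 1 -> HIT, frames=[1,4,3] (faults so far: 3)
  step 5: ref 3 -> HIT, frames=[1,4,3] (faults so far: 3)
  step 6: ref 1 -> HIT, frames=[1,4,3] (faults so far: 3)
  step 7: ref 1 -> HIT, frames=[1,4,3] (faults so far: 3)
  step 8: ref 2 -> FAULT, evict 4, frames=[1,2,3] (faults so far: 4)
  step 9: ref 1 -> HIT, frames=[1,2,3] (faults so far: 4)
  step 10: ref 1 -> HIT, frames=[1,2,3] (faults so far: 4)
  step 11: ref 4 -> FAULT, evict 3, frames=[1,2,4] (faults so far: 5)
  step 12: ref 1 -> HIT, frames=[1,2,4] (faults so far: 5)
  step 13: ref 2 -> HIT, frames=[1,2,4] (faults so far: 5)
  step 14: ref 4 -> HIT, frames=[1,2,4] (faults so far: 5)
  LRU total faults: 5
--- Optimal ---
  step 0: ref 1 -> FAULT, frames=[1,-,-] (faults so far: 1)
  step 1: ref 1 -> HIT, frames=[1,-,-] (faults so far: 1)
  step 2: ref 4 -> FAULT, frames=[1,4,-] (faults so far: 2)
  step 3: ref 3 -> FAULT, frames=[1,4,3] (faults so far: 3)
  step 4: ref 1 -> HIT, frames=[1,4,3] (faults so far: 3)
  step 5: ref 3 -> HIT, frames=[1,4,3] (faults so far: 3)
  step 6: ref 1 -> HIT, frames=[1,4,3] (faults so far: 3)
  step 7: ref 1 -> HIT, frames=[1,4,3] (faults so far: 3)
  step 8: ref 2 -> FAULT, evict 3, frames=[1,4,2] (faults so far: 4)
  step 9: ref 1 -> HIT, frames=[1,4,2] (faults so far: 4)
  step 10: ref 1 -> HIT, frames=[1,4,2] (faults so far: 4)
  step 11: ref 4 -> HIT, frames=[1,4,2] (faults so far: 4)
  step 12: ref 1 -> HIT, frames=[1,4,2] (faults so far: 4)
  step 13: ref 2 -> HIT, frames=[1,4,2] (faults so far: 4)
  step 14: ref 4 -> HIT, frames=[1,4,2] (faults so far: 4)
  Optimal total faults: 4

Answer: 6 5 4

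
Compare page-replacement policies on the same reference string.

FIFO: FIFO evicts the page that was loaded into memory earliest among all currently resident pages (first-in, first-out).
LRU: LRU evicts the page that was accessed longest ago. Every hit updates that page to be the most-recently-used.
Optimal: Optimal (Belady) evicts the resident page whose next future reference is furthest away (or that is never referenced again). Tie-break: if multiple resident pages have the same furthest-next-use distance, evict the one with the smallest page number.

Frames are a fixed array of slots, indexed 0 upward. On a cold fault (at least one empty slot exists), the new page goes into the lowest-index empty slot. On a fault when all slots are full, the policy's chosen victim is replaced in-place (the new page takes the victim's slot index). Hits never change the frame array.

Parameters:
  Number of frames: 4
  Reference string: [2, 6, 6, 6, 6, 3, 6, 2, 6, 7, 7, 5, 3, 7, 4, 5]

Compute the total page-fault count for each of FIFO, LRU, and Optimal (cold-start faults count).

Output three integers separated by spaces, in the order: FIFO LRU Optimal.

Answer: 6 7 6

Derivation:
--- FIFO ---
  step 0: ref 2 -> FAULT, frames=[2,-,-,-] (faults so far: 1)
  step 1: ref 6 -> FAULT, frames=[2,6,-,-] (faults so far: 2)
  step 2: ref 6 -> HIT, frames=[2,6,-,-] (faults so far: 2)
  step 3: ref 6 -> HIT, frames=[2,6,-,-] (faults so far: 2)
  step 4: ref 6 -> HIT, frames=[2,6,-,-] (faults so far: 2)
  step 5: ref 3 -> FAULT, frames=[2,6,3,-] (faults so far: 3)
  step 6: ref 6 -> HIT, frames=[2,6,3,-] (faults so far: 3)
  step 7: ref 2 -> HIT, frames=[2,6,3,-] (faults so far: 3)
  step 8: ref 6 -> HIT, frames=[2,6,3,-] (faults so far: 3)
  step 9: ref 7 -> FAULT, frames=[2,6,3,7] (faults so far: 4)
  step 10: ref 7 -> HIT, frames=[2,6,3,7] (faults so far: 4)
  step 11: ref 5 -> FAULT, evict 2, frames=[5,6,3,7] (faults so far: 5)
  step 12: ref 3 -> HIT, frames=[5,6,3,7] (faults so far: 5)
  step 13: ref 7 -> HIT, frames=[5,6,3,7] (faults so far: 5)
  step 14: ref 4 -> FAULT, evict 6, frames=[5,4,3,7] (faults so far: 6)
  step 15: ref 5 -> HIT, frames=[5,4,3,7] (faults so far: 6)
  FIFO total faults: 6
--- LRU ---
  step 0: ref 2 -> FAULT, frames=[2,-,-,-] (faults so far: 1)
  step 1: ref 6 -> FAULT, frames=[2,6,-,-] (faults so far: 2)
  step 2: ref 6 -> HIT, frames=[2,6,-,-] (faults so far: 2)
  step 3: ref 6 -> HIT, frames=[2,6,-,-] (faults so far: 2)
  step 4: ref 6 -> HIT, frames=[2,6,-,-] (faults so far: 2)
  step 5: ref 3 -> FAULT, frames=[2,6,3,-] (faults so far: 3)
  step 6: ref 6 -> HIT, frames=[2,6,3,-] (faults so far: 3)
  step 7: ref 2 -> HIT, frames=[2,6,3,-] (faults so far: 3)
  step 8: ref 6 -> HIT, frames=[2,6,3,-] (faults so far: 3)
  step 9: ref 7 -> FAULT, frames=[2,6,3,7] (faults so far: 4)
  step 10: ref 7 -> HIT, frames=[2,6,3,7] (faults so far: 4)
  step 11: ref 5 -> FAULT, evict 3, frames=[2,6,5,7] (faults so far: 5)
  step 12: ref 3 -> FAULT, evict 2, frames=[3,6,5,7] (faults so far: 6)
  step 13: ref 7 -> HIT, frames=[3,6,5,7] (faults so far: 6)
  step 14: ref 4 -> FAULT, evict 6, frames=[3,4,5,7] (faults so far: 7)
  step 15: ref 5 -> HIT, frames=[3,4,5,7] (faults so far: 7)
  LRU total faults: 7
--- Optimal ---
  step 0: ref 2 -> FAULT, frames=[2,-,-,-] (faults so far: 1)
  step 1: ref 6 -> FAULT, frames=[2,6,-,-] (faults so far: 2)
  step 2: ref 6 -> HIT, frames=[2,6,-,-] (faults so far: 2)
  step 3: ref 6 -> HIT, frames=[2,6,-,-] (faults so far: 2)
  step 4: ref 6 -> HIT, frames=[2,6,-,-] (faults so far: 2)
  step 5: ref 3 -> FAULT, frames=[2,6,3,-] (faults so far: 3)
  step 6: ref 6 -> HIT, frames=[2,6,3,-] (faults so far: 3)
  step 7: ref 2 -> HIT, frames=[2,6,3,-] (faults so far: 3)
  step 8: ref 6 -> HIT, frames=[2,6,3,-] (faults so far: 3)
  step 9: ref 7 -> FAULT, frames=[2,6,3,7] (faults so far: 4)
  step 10: ref 7 -> HIT, frames=[2,6,3,7] (faults so far: 4)
  step 11: ref 5 -> FAULT, evict 2, frames=[5,6,3,7] (faults so far: 5)
  step 12: ref 3 -> HIT, frames=[5,6,3,7] (faults so far: 5)
  step 13: ref 7 -> HIT, frames=[5,6,3,7] (faults so far: 5)
  step 14: ref 4 -> FAULT, evict 3, frames=[5,6,4,7] (faults so far: 6)
  step 15: ref 5 -> HIT, frames=[5,6,4,7] (faults so far: 6)
  Optimal total faults: 6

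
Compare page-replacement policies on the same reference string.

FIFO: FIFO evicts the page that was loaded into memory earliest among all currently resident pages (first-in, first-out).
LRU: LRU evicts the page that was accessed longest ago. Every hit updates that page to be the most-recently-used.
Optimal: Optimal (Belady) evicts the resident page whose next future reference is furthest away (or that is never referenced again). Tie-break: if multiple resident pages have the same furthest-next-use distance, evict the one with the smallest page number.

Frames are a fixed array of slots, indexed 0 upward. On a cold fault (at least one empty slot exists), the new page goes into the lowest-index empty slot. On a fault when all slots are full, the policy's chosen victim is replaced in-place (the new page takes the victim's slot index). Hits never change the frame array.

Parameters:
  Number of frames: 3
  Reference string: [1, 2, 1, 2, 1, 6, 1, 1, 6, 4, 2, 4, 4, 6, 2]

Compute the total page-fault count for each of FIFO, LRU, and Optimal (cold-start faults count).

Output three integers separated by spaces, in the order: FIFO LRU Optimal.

--- FIFO ---
  step 0: ref 1 -> FAULT, frames=[1,-,-] (faults so far: 1)
  step 1: ref 2 -> FAULT, frames=[1,2,-] (faults so far: 2)
  step 2: ref 1 -> HIT, frames=[1,2,-] (faults so far: 2)
  step 3: ref 2 -> HIT, frames=[1,2,-] (faults so far: 2)
  step 4: ref 1 -> HIT, frames=[1,2,-] (faults so far: 2)
  step 5: ref 6 -> FAULT, frames=[1,2,6] (faults so far: 3)
  step 6: ref 1 -> HIT, frames=[1,2,6] (faults so far: 3)
  step 7: ref 1 -> HIT, frames=[1,2,6] (faults so far: 3)
  step 8: ref 6 -> HIT, frames=[1,2,6] (faults so far: 3)
  step 9: ref 4 -> FAULT, evict 1, frames=[4,2,6] (faults so far: 4)
  step 10: ref 2 -> HIT, frames=[4,2,6] (faults so far: 4)
  step 11: ref 4 -> HIT, frames=[4,2,6] (faults so far: 4)
  step 12: ref 4 -> HIT, frames=[4,2,6] (faults so far: 4)
  step 13: ref 6 -> HIT, frames=[4,2,6] (faults so far: 4)
  step 14: ref 2 -> HIT, frames=[4,2,6] (faults so far: 4)
  FIFO total faults: 4
--- LRU ---
  step 0: ref 1 -> FAULT, frames=[1,-,-] (faults so far: 1)
  step 1: ref 2 -> FAULT, frames=[1,2,-] (faults so far: 2)
  step 2: ref 1 -> HIT, frames=[1,2,-] (faults so far: 2)
  step 3: ref 2 -> HIT, frames=[1,2,-] (faults so far: 2)
  step 4: ref 1 -> HIT, frames=[1,2,-] (faults so far: 2)
  step 5: ref 6 -> FAULT, frames=[1,2,6] (faults so far: 3)
  step 6: ref 1 -> HIT, frames=[1,2,6] (faults so far: 3)
  step 7: ref 1 -> HIT, frames=[1,2,6] (faults so far: 3)
  step 8: ref 6 -> HIT, frames=[1,2,6] (faults so far: 3)
  step 9: ref 4 -> FAULT, evict 2, frames=[1,4,6] (faults so far: 4)
  step 10: ref 2 -> FAULT, evict 1, frames=[2,4,6] (faults so far: 5)
  step 11: ref 4 -> HIT, frames=[2,4,6] (faults so far: 5)
  step 12: ref 4 -> HIT, frames=[2,4,6] (faults so far: 5)
  step 13: ref 6 -> HIT, frames=[2,4,6] (faults so far: 5)
  step 14: ref 2 -> HIT, frames=[2,4,6] (faults so far: 5)
  LRU total faults: 5
--- Optimal ---
  step 0: ref 1 -> FAULT, frames=[1,-,-] (faults so far: 1)
  step 1: ref 2 -> FAULT, frames=[1,2,-] (faults so far: 2)
  step 2: ref 1 -> HIT, frames=[1,2,-] (faults so far: 2)
  step 3: ref 2 -> HIT, frames=[1,2,-] (faults so far: 2)
  step 4: ref 1 -> HIT, frames=[1,2,-] (faults so far: 2)
  step 5: ref 6 -> FAULT, frames=[1,2,6] (faults so far: 3)
  step 6: ref 1 -> HIT, frames=[1,2,6] (faults so far: 3)
  step 7: ref 1 -> HIT, frames=[1,2,6] (faults so far: 3)
  step 8: ref 6 -> HIT, frames=[1,2,6] (faults so far: 3)
  step 9: ref 4 -> FAULT, evict 1, frames=[4,2,6] (faults so far: 4)
  step 10: ref 2 -> HIT, frames=[4,2,6] (faults so far: 4)
  step 11: ref 4 -> HIT, frames=[4,2,6] (faults so far: 4)
  step 12: ref 4 -> HIT, frames=[4,2,6] (faults so far: 4)
  step 13: ref 6 -> HIT, frames=[4,2,6] (faults so far: 4)
  step 14: ref 2 -> HIT, frames=[4,2,6] (faults so far: 4)
  Optimal total faults: 4

Answer: 4 5 4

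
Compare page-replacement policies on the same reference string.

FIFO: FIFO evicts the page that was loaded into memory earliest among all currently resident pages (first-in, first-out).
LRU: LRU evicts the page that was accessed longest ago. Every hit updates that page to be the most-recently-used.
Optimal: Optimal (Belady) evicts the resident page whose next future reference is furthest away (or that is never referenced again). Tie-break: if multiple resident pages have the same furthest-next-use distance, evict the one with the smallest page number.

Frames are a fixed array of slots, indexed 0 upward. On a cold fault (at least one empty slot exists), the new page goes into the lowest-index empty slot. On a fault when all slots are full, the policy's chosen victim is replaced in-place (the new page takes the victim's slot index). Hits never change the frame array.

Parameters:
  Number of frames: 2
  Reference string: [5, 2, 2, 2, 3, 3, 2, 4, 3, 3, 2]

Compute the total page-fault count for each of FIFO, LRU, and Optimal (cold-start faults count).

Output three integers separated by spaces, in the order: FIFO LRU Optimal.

--- FIFO ---
  step 0: ref 5 -> FAULT, frames=[5,-] (faults so far: 1)
  step 1: ref 2 -> FAULT, frames=[5,2] (faults so far: 2)
  step 2: ref 2 -> HIT, frames=[5,2] (faults so far: 2)
  step 3: ref 2 -> HIT, frames=[5,2] (faults so far: 2)
  step 4: ref 3 -> FAULT, evict 5, frames=[3,2] (faults so far: 3)
  step 5: ref 3 -> HIT, frames=[3,2] (faults so far: 3)
  step 6: ref 2 -> HIT, frames=[3,2] (faults so far: 3)
  step 7: ref 4 -> FAULT, evict 2, frames=[3,4] (faults so far: 4)
  step 8: ref 3 -> HIT, frames=[3,4] (faults so far: 4)
  step 9: ref 3 -> HIT, frames=[3,4] (faults so far: 4)
  step 10: ref 2 -> FAULT, evict 3, frames=[2,4] (faults so far: 5)
  FIFO total faults: 5
--- LRU ---
  step 0: ref 5 -> FAULT, frames=[5,-] (faults so far: 1)
  step 1: ref 2 -> FAULT, frames=[5,2] (faults so far: 2)
  step 2: ref 2 -> HIT, frames=[5,2] (faults so far: 2)
  step 3: ref 2 -> HIT, frames=[5,2] (faults so far: 2)
  step 4: ref 3 -> FAULT, evict 5, frames=[3,2] (faults so far: 3)
  step 5: ref 3 -> HIT, frames=[3,2] (faults so far: 3)
  step 6: ref 2 -> HIT, frames=[3,2] (faults so far: 3)
  step 7: ref 4 -> FAULT, evict 3, frames=[4,2] (faults so far: 4)
  step 8: ref 3 -> FAULT, evict 2, frames=[4,3] (faults so far: 5)
  step 9: ref 3 -> HIT, frames=[4,3] (faults so far: 5)
  step 10: ref 2 -> FAULT, evict 4, frames=[2,3] (faults so far: 6)
  LRU total faults: 6
--- Optimal ---
  step 0: ref 5 -> FAULT, frames=[5,-] (faults so far: 1)
  step 1: ref 2 -> FAULT, frames=[5,2] (faults so far: 2)
  step 2: ref 2 -> HIT, frames=[5,2] (faults so far: 2)
  step 3: ref 2 -> HIT, frames=[5,2] (faults so far: 2)
  step 4: ref 3 -> FAULT, evict 5, frames=[3,2] (faults so far: 3)
  step 5: ref 3 -> HIT, frames=[3,2] (faults so far: 3)
  step 6: ref 2 -> HIT, frames=[3,2] (faults so far: 3)
  step 7: ref 4 -> FAULT, evict 2, frames=[3,4] (faults so far: 4)
  step 8: ref 3 -> HIT, frames=[3,4] (faults so far: 4)
  step 9: ref 3 -> HIT, frames=[3,4] (faults so far: 4)
  step 10: ref 2 -> FAULT, evict 3, frames=[2,4] (faults so far: 5)
  Optimal total faults: 5

Answer: 5 6 5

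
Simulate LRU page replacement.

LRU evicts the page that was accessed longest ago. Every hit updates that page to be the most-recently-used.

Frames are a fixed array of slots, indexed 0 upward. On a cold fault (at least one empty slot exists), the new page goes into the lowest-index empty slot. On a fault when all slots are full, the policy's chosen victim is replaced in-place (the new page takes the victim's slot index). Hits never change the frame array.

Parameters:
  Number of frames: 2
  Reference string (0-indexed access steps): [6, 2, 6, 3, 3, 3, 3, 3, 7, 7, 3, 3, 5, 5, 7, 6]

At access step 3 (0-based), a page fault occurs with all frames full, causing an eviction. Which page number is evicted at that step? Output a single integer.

Answer: 2

Derivation:
Step 0: ref 6 -> FAULT, frames=[6,-]
Step 1: ref 2 -> FAULT, frames=[6,2]
Step 2: ref 6 -> HIT, frames=[6,2]
Step 3: ref 3 -> FAULT, evict 2, frames=[6,3]
At step 3: evicted page 2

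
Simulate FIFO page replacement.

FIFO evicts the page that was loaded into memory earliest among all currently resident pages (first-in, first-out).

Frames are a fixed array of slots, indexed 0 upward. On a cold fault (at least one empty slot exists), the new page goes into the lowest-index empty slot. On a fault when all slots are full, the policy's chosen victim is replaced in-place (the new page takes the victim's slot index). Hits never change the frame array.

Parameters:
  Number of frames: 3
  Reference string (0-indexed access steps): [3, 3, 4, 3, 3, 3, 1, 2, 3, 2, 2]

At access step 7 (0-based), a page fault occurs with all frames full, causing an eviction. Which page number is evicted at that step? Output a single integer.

Answer: 3

Derivation:
Step 0: ref 3 -> FAULT, frames=[3,-,-]
Step 1: ref 3 -> HIT, frames=[3,-,-]
Step 2: ref 4 -> FAULT, frames=[3,4,-]
Step 3: ref 3 -> HIT, frames=[3,4,-]
Step 4: ref 3 -> HIT, frames=[3,4,-]
Step 5: ref 3 -> HIT, frames=[3,4,-]
Step 6: ref 1 -> FAULT, frames=[3,4,1]
Step 7: ref 2 -> FAULT, evict 3, frames=[2,4,1]
At step 7: evicted page 3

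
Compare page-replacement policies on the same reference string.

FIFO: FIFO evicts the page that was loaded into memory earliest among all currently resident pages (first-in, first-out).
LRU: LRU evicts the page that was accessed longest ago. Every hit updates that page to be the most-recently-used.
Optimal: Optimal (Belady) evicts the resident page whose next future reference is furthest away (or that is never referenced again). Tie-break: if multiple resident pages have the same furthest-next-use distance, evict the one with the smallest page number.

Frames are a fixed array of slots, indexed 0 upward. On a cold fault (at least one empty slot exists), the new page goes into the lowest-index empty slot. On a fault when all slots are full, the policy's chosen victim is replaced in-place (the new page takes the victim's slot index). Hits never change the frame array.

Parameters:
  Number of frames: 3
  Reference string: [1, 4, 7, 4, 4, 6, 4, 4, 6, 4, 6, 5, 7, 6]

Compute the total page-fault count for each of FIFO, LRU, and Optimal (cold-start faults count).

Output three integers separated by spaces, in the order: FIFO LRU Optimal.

Answer: 5 6 5

Derivation:
--- FIFO ---
  step 0: ref 1 -> FAULT, frames=[1,-,-] (faults so far: 1)
  step 1: ref 4 -> FAULT, frames=[1,4,-] (faults so far: 2)
  step 2: ref 7 -> FAULT, frames=[1,4,7] (faults so far: 3)
  step 3: ref 4 -> HIT, frames=[1,4,7] (faults so far: 3)
  step 4: ref 4 -> HIT, frames=[1,4,7] (faults so far: 3)
  step 5: ref 6 -> FAULT, evict 1, frames=[6,4,7] (faults so far: 4)
  step 6: ref 4 -> HIT, frames=[6,4,7] (faults so far: 4)
  step 7: ref 4 -> HIT, frames=[6,4,7] (faults so far: 4)
  step 8: ref 6 -> HIT, frames=[6,4,7] (faults so far: 4)
  step 9: ref 4 -> HIT, frames=[6,4,7] (faults so far: 4)
  step 10: ref 6 -> HIT, frames=[6,4,7] (faults so far: 4)
  step 11: ref 5 -> FAULT, evict 4, frames=[6,5,7] (faults so far: 5)
  step 12: ref 7 -> HIT, frames=[6,5,7] (faults so far: 5)
  step 13: ref 6 -> HIT, frames=[6,5,7] (faults so far: 5)
  FIFO total faults: 5
--- LRU ---
  step 0: ref 1 -> FAULT, frames=[1,-,-] (faults so far: 1)
  step 1: ref 4 -> FAULT, frames=[1,4,-] (faults so far: 2)
  step 2: ref 7 -> FAULT, frames=[1,4,7] (faults so far: 3)
  step 3: ref 4 -> HIT, frames=[1,4,7] (faults so far: 3)
  step 4: ref 4 -> HIT, frames=[1,4,7] (faults so far: 3)
  step 5: ref 6 -> FAULT, evict 1, frames=[6,4,7] (faults so far: 4)
  step 6: ref 4 -> HIT, frames=[6,4,7] (faults so far: 4)
  step 7: ref 4 -> HIT, frames=[6,4,7] (faults so far: 4)
  step 8: ref 6 -> HIT, frames=[6,4,7] (faults so far: 4)
  step 9: ref 4 -> HIT, frames=[6,4,7] (faults so far: 4)
  step 10: ref 6 -> HIT, frames=[6,4,7] (faults so far: 4)
  step 11: ref 5 -> FAULT, evict 7, frames=[6,4,5] (faults so far: 5)
  step 12: ref 7 -> FAULT, evict 4, frames=[6,7,5] (faults so far: 6)
  step 13: ref 6 -> HIT, frames=[6,7,5] (faults so far: 6)
  LRU total faults: 6
--- Optimal ---
  step 0: ref 1 -> FAULT, frames=[1,-,-] (faults so far: 1)
  step 1: ref 4 -> FAULT, frames=[1,4,-] (faults so far: 2)
  step 2: ref 7 -> FAULT, frames=[1,4,7] (faults so far: 3)
  step 3: ref 4 -> HIT, frames=[1,4,7] (faults so far: 3)
  step 4: ref 4 -> HIT, frames=[1,4,7] (faults so far: 3)
  step 5: ref 6 -> FAULT, evict 1, frames=[6,4,7] (faults so far: 4)
  step 6: ref 4 -> HIT, frames=[6,4,7] (faults so far: 4)
  step 7: ref 4 -> HIT, frames=[6,4,7] (faults so far: 4)
  step 8: ref 6 -> HIT, frames=[6,4,7] (faults so far: 4)
  step 9: ref 4 -> HIT, frames=[6,4,7] (faults so far: 4)
  step 10: ref 6 -> HIT, frames=[6,4,7] (faults so far: 4)
  step 11: ref 5 -> FAULT, evict 4, frames=[6,5,7] (faults so far: 5)
  step 12: ref 7 -> HIT, frames=[6,5,7] (faults so far: 5)
  step 13: ref 6 -> HIT, frames=[6,5,7] (faults so far: 5)
  Optimal total faults: 5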